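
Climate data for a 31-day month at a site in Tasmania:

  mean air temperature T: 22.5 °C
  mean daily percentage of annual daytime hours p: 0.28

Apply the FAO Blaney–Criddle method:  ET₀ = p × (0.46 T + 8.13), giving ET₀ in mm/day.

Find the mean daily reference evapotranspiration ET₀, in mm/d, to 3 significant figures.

ET₀ = 0.28 × (0.46 × 22.5 + 8.13) = 0.28 × 18.480 = 5.1744 mm/d

5.17 mm/d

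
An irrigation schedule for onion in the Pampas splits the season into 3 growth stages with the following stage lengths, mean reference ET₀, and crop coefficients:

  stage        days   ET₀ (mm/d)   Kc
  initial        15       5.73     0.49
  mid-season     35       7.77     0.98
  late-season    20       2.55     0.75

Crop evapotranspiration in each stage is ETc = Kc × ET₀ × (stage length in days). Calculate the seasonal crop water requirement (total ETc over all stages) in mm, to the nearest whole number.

347 mm

initial: 0.49 × 5.73 × 15 = 42.12 mm
mid-season: 0.98 × 7.77 × 35 = 266.51 mm
late-season: 0.75 × 2.55 × 20 = 38.25 mm
Seasonal total = 346.88 mm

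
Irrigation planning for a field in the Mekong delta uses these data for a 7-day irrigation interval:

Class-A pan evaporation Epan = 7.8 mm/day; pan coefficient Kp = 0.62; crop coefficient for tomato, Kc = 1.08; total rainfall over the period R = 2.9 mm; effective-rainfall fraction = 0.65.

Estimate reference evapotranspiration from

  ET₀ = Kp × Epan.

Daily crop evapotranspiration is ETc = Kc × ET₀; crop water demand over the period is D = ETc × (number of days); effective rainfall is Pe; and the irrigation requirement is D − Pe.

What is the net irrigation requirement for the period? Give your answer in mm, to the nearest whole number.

35 mm

ET₀ = 0.62 × 7.8 = 4.8360 mm/d
ETc = Kc × ET₀ = 1.08 × 4.8360 = 5.2229 mm/d
Crop demand D = ETc × 7 d = 5.2229 × 7 = 36.560 mm
Pe = 0.65 × 2.9 = 1.885 mm
D − Pe = 36.560 − 1.885 = 34.675 mm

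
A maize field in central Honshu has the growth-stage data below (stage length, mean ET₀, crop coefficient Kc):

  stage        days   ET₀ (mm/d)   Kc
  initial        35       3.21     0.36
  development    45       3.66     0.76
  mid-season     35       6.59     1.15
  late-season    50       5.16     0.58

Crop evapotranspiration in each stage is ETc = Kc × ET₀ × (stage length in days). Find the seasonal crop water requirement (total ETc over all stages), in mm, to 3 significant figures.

581 mm

initial: 0.36 × 3.21 × 35 = 40.45 mm
development: 0.76 × 3.66 × 45 = 125.17 mm
mid-season: 1.15 × 6.59 × 35 = 265.25 mm
late-season: 0.58 × 5.16 × 50 = 149.64 mm
Seasonal total = 580.51 mm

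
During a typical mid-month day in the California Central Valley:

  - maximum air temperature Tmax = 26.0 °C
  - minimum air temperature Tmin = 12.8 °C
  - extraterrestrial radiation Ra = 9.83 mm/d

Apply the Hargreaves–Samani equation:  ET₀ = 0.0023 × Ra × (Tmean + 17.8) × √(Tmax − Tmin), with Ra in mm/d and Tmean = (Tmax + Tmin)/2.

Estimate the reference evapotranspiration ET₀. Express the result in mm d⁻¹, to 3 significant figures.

Tmean = (26.0 + 12.8)/2 = 19.40 °C
ET₀ = 0.0023 × 9.83 × (19.40 + 17.8) × √13.2 = 0.0023 × 9.83 × 37.20 × 3.6332 = 3.0557 mm/d

3.06 mm d⁻¹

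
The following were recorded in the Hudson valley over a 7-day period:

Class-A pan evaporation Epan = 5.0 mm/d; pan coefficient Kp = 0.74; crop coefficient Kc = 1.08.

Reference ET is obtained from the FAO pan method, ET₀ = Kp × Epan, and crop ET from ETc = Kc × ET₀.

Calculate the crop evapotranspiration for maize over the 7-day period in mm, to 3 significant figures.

28.0 mm

ET₀ = 0.74 × 5.0 = 3.7000 mm/d
ETc = Kc × ET₀ = 1.08 × 3.7000 = 3.9960 mm/d
Over 7 days: 3.9960 × 7 = 27.972 mm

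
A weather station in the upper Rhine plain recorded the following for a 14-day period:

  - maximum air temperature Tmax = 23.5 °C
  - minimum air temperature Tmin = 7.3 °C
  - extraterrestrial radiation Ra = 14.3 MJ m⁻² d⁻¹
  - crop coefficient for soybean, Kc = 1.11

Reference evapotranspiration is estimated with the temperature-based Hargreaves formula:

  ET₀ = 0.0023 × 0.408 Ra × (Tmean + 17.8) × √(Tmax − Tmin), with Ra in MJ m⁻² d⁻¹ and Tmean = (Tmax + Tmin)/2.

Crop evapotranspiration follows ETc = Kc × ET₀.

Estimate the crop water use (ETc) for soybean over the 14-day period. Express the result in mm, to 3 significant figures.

Tmean = (23.5 + 7.3)/2 = 15.40 °C
0.408 Ra = 0.408 × 14.3 = 5.8344 mm/d equivalent
ET₀ = 0.0023 × 5.8344 × (15.40 + 17.8) × √16.2 = 0.0023 × 5.8344 × 33.20 × 4.0249 = 1.7932 mm/d
ETc = Kc × ET₀ = 1.11 × 1.7932 = 1.9905 mm/d
Over 14 days: 1.9905 × 14 = 27.867 mm

27.9 mm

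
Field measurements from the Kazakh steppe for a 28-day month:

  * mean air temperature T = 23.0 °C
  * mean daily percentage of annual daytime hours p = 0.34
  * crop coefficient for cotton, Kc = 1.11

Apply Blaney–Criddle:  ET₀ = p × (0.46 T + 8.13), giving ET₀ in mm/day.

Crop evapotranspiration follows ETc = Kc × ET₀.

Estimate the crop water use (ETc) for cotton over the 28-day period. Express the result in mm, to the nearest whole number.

ET₀ = 0.34 × (0.46 × 23.0 + 8.13) = 0.34 × 18.710 = 6.3614 mm/d
ETc = Kc × ET₀ = 1.11 × 6.3614 = 7.0612 mm/d
Over 28 days: 7.0612 × 28 = 197.714 mm

198 mm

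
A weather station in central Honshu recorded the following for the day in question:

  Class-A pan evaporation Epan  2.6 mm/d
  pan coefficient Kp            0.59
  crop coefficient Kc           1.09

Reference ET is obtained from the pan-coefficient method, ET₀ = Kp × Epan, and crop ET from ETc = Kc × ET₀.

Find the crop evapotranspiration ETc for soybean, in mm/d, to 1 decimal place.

ET₀ = 0.59 × 2.6 = 1.5340 mm/d
ETc = Kc × ET₀ = 1.09 × 1.5340 = 1.6721 mm/d

1.7 mm/d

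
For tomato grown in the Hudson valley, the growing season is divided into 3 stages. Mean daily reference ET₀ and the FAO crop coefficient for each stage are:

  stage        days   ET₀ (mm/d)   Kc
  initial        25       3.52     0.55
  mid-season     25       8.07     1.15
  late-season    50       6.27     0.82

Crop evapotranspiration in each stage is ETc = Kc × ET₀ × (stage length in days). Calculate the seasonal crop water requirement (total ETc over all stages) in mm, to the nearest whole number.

initial: 0.55 × 3.52 × 25 = 48.40 mm
mid-season: 1.15 × 8.07 × 25 = 232.01 mm
late-season: 0.82 × 6.27 × 50 = 257.07 mm
Seasonal total = 537.48 mm

537 mm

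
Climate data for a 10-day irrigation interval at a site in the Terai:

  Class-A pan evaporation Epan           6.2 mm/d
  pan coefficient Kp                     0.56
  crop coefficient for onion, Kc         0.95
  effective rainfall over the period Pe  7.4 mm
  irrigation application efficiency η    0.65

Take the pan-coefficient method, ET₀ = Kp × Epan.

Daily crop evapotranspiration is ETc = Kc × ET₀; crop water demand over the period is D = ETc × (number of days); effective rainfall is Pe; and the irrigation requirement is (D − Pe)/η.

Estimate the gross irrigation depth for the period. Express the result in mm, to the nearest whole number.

ET₀ = 0.56 × 6.2 = 3.4720 mm/d
ETc = Kc × ET₀ = 0.95 × 3.4720 = 3.2984 mm/d
Crop demand D = ETc × 10 d = 3.2984 × 10 = 32.984 mm
D − Pe = 32.984 − 7.4 = 25.584 mm
Gross irrigation = 25.584 / 0.65 = 39.360 mm

39 mm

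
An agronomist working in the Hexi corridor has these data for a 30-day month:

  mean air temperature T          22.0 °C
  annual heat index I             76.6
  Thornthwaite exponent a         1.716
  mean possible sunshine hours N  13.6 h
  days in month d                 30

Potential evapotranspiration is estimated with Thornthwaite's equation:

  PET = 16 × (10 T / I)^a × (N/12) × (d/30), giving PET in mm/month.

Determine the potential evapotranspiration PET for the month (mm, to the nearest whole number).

111 mm

10T/I = 10 × 22.0 / 76.6 = 2.8721
(10T/I)^a = 2.8721^1.716 = 6.1132
Uncorrected PET = 16 × 6.1132 = 97.811 mm
Correction = (N/12)(d/30) = (13.6/12)(30/30) = 1.1333
PET = 97.811 × 1.1333 = 110.849 mm/month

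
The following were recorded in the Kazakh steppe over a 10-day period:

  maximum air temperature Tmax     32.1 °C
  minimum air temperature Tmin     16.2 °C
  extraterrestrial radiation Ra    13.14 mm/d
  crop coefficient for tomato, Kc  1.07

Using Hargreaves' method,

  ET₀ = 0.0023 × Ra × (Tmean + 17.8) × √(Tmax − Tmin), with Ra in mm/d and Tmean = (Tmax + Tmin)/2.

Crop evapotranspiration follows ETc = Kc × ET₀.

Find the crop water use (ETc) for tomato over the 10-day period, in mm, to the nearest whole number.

Tmean = (32.1 + 16.2)/2 = 24.15 °C
ET₀ = 0.0023 × 13.14 × (24.15 + 17.8) × √15.9 = 0.0023 × 13.14 × 41.95 × 3.9875 = 5.0554 mm/d
ETc = Kc × ET₀ = 1.07 × 5.0554 = 5.4093 mm/d
Over 10 days: 5.4093 × 10 = 54.093 mm

54 mm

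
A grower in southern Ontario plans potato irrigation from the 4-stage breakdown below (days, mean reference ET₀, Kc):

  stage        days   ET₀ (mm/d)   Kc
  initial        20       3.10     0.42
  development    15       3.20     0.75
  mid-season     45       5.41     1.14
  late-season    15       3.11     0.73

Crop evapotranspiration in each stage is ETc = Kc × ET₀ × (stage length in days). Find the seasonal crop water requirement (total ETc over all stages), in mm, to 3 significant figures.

374 mm

initial: 0.42 × 3.10 × 20 = 26.04 mm
development: 0.75 × 3.20 × 15 = 36.00 mm
mid-season: 1.14 × 5.41 × 45 = 277.53 mm
late-season: 0.73 × 3.11 × 15 = 34.05 mm
Seasonal total = 373.62 mm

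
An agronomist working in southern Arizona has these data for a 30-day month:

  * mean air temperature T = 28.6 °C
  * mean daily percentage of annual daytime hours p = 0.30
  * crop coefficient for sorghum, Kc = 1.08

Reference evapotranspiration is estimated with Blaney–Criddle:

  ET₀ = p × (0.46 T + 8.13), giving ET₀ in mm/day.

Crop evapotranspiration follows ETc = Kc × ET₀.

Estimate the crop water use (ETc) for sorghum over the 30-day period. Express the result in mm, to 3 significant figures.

207 mm

ET₀ = 0.30 × (0.46 × 28.6 + 8.13) = 0.30 × 21.286 = 6.3858 mm/d
ETc = Kc × ET₀ = 1.08 × 6.3858 = 6.8967 mm/d
Over 30 days: 6.8967 × 30 = 206.901 mm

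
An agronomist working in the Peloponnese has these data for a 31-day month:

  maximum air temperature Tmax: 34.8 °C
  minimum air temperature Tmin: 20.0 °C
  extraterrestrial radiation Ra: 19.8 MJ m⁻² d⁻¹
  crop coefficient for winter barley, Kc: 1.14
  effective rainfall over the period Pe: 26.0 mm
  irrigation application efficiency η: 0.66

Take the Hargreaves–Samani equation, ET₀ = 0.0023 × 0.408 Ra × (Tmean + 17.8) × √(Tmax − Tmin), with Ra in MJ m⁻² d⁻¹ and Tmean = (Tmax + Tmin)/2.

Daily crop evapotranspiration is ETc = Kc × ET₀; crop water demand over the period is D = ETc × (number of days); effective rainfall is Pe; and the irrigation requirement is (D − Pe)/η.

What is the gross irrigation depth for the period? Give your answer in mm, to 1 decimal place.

133.6 mm

Tmean = (34.8 + 20.0)/2 = 27.40 °C
0.408 Ra = 0.408 × 19.8 = 8.0784 mm/d equivalent
ET₀ = 0.0023 × 8.0784 × (27.40 + 17.8) × √14.8 = 0.0023 × 8.0784 × 45.20 × 3.8471 = 3.2309 mm/d
ETc = Kc × ET₀ = 1.14 × 3.2309 = 3.6832 mm/d
Crop demand D = ETc × 31 d = 3.6832 × 31 = 114.179 mm
D − Pe = 114.179 − 26.0 = 88.179 mm
Gross irrigation = 88.179 / 0.66 = 133.605 mm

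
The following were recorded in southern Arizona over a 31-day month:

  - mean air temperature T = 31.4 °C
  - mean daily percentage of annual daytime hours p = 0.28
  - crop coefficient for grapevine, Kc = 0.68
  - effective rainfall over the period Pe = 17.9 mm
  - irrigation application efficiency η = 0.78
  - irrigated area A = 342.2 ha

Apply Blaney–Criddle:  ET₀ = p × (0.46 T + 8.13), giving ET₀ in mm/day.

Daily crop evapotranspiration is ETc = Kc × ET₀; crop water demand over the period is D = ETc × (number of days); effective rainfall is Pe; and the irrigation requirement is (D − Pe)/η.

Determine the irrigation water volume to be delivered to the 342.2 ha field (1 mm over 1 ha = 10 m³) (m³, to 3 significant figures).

ET₀ = 0.28 × (0.46 × 31.4 + 8.13) = 0.28 × 22.574 = 6.3207 mm/d
ETc = Kc × ET₀ = 0.68 × 6.3207 = 4.2981 mm/d
Crop demand D = ETc × 31 d = 4.2981 × 31 = 133.241 mm
D − Pe = 133.241 − 17.9 = 115.341 mm
Gross irrigation = 115.341 / 0.78 = 147.873 mm
Volume = 147.873 mm × 342.2 ha × 10 = 506021.4 m³

506000 m³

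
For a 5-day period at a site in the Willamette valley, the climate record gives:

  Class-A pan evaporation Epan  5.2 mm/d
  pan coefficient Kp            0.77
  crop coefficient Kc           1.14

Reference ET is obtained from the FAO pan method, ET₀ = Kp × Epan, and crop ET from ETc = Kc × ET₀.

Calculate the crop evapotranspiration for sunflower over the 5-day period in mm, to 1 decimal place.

22.8 mm

ET₀ = 0.77 × 5.2 = 4.0040 mm/d
ETc = Kc × ET₀ = 1.14 × 4.0040 = 4.5646 mm/d
Over 5 days: 4.5646 × 5 = 22.823 mm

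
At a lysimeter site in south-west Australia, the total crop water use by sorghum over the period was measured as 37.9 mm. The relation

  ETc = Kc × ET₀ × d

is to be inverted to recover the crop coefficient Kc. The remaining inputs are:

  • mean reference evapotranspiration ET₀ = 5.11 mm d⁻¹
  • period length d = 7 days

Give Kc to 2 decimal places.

1.06

ETc = Kc × ET₀ × d  ⇒  Kc = ETc / (ET₀ × d)
Kc = 37.9 / (5.11 × 7) = 37.9 / 35.77 = 1.0595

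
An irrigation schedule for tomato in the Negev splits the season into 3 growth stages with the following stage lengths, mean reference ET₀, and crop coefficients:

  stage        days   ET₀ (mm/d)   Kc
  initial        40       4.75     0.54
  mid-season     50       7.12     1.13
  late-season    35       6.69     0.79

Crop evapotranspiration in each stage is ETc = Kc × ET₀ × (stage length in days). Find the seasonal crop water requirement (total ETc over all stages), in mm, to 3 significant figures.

initial: 0.54 × 4.75 × 40 = 102.60 mm
mid-season: 1.13 × 7.12 × 50 = 402.28 mm
late-season: 0.79 × 6.69 × 35 = 184.98 mm
Seasonal total = 689.86 mm

690 mm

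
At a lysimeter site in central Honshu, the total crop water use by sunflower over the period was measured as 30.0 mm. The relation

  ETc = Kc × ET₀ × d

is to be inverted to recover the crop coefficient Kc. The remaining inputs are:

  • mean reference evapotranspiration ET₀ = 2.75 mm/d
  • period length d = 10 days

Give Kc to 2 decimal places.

1.09

ETc = Kc × ET₀ × d  ⇒  Kc = ETc / (ET₀ × d)
Kc = 30.0 / (2.75 × 10) = 30.0 / 27.50 = 1.0909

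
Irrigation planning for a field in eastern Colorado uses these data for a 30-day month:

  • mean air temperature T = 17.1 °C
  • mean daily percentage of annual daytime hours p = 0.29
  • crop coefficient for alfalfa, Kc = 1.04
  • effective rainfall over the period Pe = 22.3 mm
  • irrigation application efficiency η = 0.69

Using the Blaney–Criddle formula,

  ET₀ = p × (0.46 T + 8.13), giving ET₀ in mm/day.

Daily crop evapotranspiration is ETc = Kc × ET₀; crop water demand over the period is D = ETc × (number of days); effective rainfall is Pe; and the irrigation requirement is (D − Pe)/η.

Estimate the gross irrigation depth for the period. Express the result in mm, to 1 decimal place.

177.4 mm

ET₀ = 0.29 × (0.46 × 17.1 + 8.13) = 0.29 × 15.996 = 4.6388 mm/d
ETc = Kc × ET₀ = 1.04 × 4.6388 = 4.8244 mm/d
Crop demand D = ETc × 30 d = 4.8244 × 30 = 144.732 mm
D − Pe = 144.732 − 22.3 = 122.432 mm
Gross irrigation = 122.432 / 0.69 = 177.438 mm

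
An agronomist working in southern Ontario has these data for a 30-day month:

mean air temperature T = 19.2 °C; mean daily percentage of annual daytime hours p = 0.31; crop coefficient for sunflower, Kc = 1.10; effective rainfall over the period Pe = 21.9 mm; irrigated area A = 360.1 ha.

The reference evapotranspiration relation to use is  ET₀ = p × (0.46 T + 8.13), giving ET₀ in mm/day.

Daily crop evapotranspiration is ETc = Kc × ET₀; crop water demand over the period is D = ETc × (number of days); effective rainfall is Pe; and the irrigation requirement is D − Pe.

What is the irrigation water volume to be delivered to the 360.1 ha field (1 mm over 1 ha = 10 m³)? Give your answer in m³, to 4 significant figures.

546000 m³

ET₀ = 0.31 × (0.46 × 19.2 + 8.13) = 0.31 × 16.962 = 5.2582 mm/d
ETc = Kc × ET₀ = 1.10 × 5.2582 = 5.7840 mm/d
Crop demand D = ETc × 30 d = 5.7840 × 30 = 173.520 mm
D − Pe = 173.520 − 21.9 = 151.620 mm
Volume = 151.620 mm × 360.1 ha × 10 = 545983.6 m³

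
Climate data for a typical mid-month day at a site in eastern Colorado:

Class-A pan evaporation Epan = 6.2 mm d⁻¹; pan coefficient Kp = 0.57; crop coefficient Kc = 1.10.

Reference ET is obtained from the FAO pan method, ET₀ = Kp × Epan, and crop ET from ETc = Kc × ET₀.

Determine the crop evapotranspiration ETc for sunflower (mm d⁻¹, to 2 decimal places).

ET₀ = 0.57 × 6.2 = 3.5340 mm/d
ETc = Kc × ET₀ = 1.10 × 3.5340 = 3.8874 mm/d

3.89 mm d⁻¹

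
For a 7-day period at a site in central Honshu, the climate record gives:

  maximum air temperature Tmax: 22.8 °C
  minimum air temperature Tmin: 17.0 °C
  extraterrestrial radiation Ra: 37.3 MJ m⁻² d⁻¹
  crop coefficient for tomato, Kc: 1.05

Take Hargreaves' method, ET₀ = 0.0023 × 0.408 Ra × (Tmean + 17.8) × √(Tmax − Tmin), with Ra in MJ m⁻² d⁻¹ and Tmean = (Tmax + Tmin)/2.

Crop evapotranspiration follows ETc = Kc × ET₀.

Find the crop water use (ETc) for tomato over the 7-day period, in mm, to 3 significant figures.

Tmean = (22.8 + 17.0)/2 = 19.90 °C
0.408 Ra = 0.408 × 37.3 = 15.2184 mm/d equivalent
ET₀ = 0.0023 × 15.2184 × (19.90 + 17.8) × √5.8 = 0.0023 × 15.2184 × 37.70 × 2.4083 = 3.1780 mm/d
ETc = Kc × ET₀ = 1.05 × 3.1780 = 3.3369 mm/d
Over 7 days: 3.3369 × 7 = 23.358 mm

23.4 mm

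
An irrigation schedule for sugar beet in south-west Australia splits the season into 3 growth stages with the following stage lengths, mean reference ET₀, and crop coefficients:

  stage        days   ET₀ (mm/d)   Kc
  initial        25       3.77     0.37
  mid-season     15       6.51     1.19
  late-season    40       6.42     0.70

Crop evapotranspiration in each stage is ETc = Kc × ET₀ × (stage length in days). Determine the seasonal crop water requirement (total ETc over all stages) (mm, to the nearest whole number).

331 mm

initial: 0.37 × 3.77 × 25 = 34.87 mm
mid-season: 1.19 × 6.51 × 15 = 116.20 mm
late-season: 0.70 × 6.42 × 40 = 179.76 mm
Seasonal total = 330.83 mm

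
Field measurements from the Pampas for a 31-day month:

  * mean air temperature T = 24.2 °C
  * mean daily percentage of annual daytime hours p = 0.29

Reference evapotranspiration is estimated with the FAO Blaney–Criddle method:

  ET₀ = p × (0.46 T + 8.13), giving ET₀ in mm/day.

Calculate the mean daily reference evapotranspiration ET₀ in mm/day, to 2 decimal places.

ET₀ = 0.29 × (0.46 × 24.2 + 8.13) = 0.29 × 19.262 = 5.5860 mm/d

5.59 mm/day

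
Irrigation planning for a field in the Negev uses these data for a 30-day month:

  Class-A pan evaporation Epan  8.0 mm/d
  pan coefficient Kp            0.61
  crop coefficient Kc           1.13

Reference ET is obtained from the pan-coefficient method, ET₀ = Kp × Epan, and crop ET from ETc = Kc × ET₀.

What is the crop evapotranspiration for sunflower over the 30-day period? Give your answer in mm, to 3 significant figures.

ET₀ = 0.61 × 8.0 = 4.8800 mm/d
ETc = Kc × ET₀ = 1.13 × 4.8800 = 5.5144 mm/d
Over 30 days: 5.5144 × 30 = 165.432 mm

165 mm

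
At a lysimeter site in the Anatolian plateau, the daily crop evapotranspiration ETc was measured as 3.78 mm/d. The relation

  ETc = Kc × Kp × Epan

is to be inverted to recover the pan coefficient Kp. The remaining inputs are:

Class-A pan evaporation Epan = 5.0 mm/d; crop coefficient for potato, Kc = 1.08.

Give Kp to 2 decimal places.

0.70

ETc = Kc × Kp × Epan  ⇒  Kp = ETc / (Kc × Epan)
Kp = 3.78 / (1.08 × 5.0) = 3.78 / 5.400 = 0.7000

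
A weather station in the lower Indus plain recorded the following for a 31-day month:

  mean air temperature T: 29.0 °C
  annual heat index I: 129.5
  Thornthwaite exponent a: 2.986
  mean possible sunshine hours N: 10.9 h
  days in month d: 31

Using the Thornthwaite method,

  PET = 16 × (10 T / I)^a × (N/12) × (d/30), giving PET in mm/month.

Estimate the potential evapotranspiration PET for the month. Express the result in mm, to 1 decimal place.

166.8 mm

10T/I = 10 × 29.0 / 129.5 = 2.2394
(10T/I)^a = 2.2394^2.986 = 11.1044
Uncorrected PET = 16 × 11.1044 = 177.670 mm
Correction = (N/12)(d/30) = (10.9/12)(31/30) = 0.9386
PET = 177.670 × 0.9386 = 166.761 mm/month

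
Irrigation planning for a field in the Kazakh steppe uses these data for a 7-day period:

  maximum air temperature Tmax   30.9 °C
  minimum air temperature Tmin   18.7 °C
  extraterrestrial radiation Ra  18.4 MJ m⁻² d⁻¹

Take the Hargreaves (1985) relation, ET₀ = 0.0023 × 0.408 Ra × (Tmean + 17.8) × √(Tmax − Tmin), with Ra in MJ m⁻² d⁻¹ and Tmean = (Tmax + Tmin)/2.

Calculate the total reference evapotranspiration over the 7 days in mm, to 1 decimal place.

Tmean = (30.9 + 18.7)/2 = 24.80 °C
0.408 Ra = 0.408 × 18.4 = 7.5072 mm/d equivalent
ET₀ = 0.0023 × 7.5072 × (24.80 + 17.8) × √12.2 = 0.0023 × 7.5072 × 42.60 × 3.4928 = 2.5691 mm/d
Over 7 days: 2.5691 × 7 = 17.984 mm

18.0 mm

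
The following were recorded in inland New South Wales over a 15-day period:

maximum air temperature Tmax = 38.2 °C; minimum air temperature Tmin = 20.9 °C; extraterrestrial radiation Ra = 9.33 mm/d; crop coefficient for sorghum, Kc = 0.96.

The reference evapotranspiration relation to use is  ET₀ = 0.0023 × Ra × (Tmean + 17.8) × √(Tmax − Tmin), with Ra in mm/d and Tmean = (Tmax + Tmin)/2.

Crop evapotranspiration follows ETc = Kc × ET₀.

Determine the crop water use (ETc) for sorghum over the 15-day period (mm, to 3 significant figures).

60.9 mm

Tmean = (38.2 + 20.9)/2 = 29.55 °C
ET₀ = 0.0023 × 9.33 × (29.55 + 17.8) × √17.3 = 0.0023 × 9.33 × 47.35 × 4.1593 = 4.2262 mm/d
ETc = Kc × ET₀ = 0.96 × 4.2262 = 4.0572 mm/d
Over 15 days: 4.0572 × 15 = 60.858 mm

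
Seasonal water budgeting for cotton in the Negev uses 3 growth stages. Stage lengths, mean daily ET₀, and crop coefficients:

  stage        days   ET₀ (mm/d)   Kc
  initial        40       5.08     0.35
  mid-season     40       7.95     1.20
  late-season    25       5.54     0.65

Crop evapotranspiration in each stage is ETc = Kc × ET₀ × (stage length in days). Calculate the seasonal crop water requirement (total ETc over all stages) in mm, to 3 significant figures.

543 mm

initial: 0.35 × 5.08 × 40 = 71.12 mm
mid-season: 1.20 × 7.95 × 40 = 381.60 mm
late-season: 0.65 × 5.54 × 25 = 90.03 mm
Seasonal total = 542.75 mm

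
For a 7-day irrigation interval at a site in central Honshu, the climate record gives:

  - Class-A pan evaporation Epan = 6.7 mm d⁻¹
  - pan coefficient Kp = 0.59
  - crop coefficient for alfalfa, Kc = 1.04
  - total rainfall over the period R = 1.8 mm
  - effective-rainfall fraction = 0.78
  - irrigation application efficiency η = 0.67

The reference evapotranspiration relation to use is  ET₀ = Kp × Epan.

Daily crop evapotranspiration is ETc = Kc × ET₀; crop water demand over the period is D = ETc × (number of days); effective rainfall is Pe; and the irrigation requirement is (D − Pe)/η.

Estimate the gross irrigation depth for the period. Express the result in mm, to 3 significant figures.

ET₀ = 0.59 × 6.7 = 3.9530 mm/d
ETc = Kc × ET₀ = 1.04 × 3.9530 = 4.1111 mm/d
Crop demand D = ETc × 7 d = 4.1111 × 7 = 28.778 mm
Pe = 0.78 × 1.8 = 1.404 mm
D − Pe = 28.778 − 1.404 = 27.374 mm
Gross irrigation = 27.374 / 0.67 = 40.857 mm

40.9 mm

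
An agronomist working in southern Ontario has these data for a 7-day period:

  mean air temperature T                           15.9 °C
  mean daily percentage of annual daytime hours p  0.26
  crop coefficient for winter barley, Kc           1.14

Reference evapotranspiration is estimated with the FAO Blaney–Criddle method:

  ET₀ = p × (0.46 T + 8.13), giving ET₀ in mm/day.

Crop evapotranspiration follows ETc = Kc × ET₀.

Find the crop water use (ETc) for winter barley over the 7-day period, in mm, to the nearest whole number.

32 mm

ET₀ = 0.26 × (0.46 × 15.9 + 8.13) = 0.26 × 15.444 = 4.0154 mm/d
ETc = Kc × ET₀ = 1.14 × 4.0154 = 4.5776 mm/d
Over 7 days: 4.5776 × 7 = 32.043 mm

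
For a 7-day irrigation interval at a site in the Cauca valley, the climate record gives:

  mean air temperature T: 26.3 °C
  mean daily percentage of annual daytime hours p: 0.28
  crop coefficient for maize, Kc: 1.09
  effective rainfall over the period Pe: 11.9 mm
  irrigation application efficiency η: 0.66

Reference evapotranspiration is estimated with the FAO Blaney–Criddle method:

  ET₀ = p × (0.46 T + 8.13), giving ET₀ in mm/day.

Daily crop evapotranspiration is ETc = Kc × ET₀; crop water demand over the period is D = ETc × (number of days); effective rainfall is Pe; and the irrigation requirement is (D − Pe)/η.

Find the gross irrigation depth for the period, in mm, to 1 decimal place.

47.4 mm

ET₀ = 0.28 × (0.46 × 26.3 + 8.13) = 0.28 × 20.228 = 5.6638 mm/d
ETc = Kc × ET₀ = 1.09 × 5.6638 = 6.1735 mm/d
Crop demand D = ETc × 7 d = 6.1735 × 7 = 43.215 mm
D − Pe = 43.215 − 11.9 = 31.315 mm
Gross irrigation = 31.315 / 0.66 = 47.447 mm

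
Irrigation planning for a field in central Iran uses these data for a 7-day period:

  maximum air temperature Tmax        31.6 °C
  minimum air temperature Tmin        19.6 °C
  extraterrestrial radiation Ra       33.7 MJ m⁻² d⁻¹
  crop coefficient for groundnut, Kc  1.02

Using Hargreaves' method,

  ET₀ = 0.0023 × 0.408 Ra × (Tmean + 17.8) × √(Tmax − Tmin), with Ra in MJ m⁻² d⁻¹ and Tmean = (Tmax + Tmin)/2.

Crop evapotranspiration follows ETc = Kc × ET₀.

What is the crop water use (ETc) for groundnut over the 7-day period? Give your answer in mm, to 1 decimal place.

33.9 mm

Tmean = (31.6 + 19.6)/2 = 25.60 °C
0.408 Ra = 0.408 × 33.7 = 13.7496 mm/d equivalent
ET₀ = 0.0023 × 13.7496 × (25.60 + 17.8) × √12.0 = 0.0023 × 13.7496 × 43.40 × 3.4641 = 4.7544 mm/d
ETc = Kc × ET₀ = 1.02 × 4.7544 = 4.8495 mm/d
Over 7 days: 4.8495 × 7 = 33.947 mm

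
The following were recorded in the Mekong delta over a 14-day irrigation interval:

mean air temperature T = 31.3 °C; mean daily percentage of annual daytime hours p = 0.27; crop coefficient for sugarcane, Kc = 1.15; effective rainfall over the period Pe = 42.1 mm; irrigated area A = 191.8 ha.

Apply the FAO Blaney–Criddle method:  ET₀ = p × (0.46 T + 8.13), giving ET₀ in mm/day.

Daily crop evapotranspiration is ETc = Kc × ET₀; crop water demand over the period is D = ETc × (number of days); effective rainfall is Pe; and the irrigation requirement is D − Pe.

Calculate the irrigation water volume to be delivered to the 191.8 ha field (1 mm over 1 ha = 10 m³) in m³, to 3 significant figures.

107000 m³

ET₀ = 0.27 × (0.46 × 31.3 + 8.13) = 0.27 × 22.528 = 6.0826 mm/d
ETc = Kc × ET₀ = 1.15 × 6.0826 = 6.9950 mm/d
Crop demand D = ETc × 14 d = 6.9950 × 14 = 97.930 mm
D − Pe = 97.930 − 42.1 = 55.830 mm
Volume = 55.830 mm × 191.8 ha × 10 = 107081.9 m³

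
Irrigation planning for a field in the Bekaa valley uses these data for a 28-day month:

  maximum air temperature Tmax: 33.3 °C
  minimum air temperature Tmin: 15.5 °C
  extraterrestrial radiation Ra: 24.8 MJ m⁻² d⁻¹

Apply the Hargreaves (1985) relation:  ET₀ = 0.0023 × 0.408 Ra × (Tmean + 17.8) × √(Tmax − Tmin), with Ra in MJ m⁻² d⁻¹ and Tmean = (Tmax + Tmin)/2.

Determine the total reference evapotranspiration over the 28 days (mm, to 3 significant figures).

116 mm

Tmean = (33.3 + 15.5)/2 = 24.40 °C
0.408 Ra = 0.408 × 24.8 = 10.1184 mm/d equivalent
ET₀ = 0.0023 × 10.1184 × (24.40 + 17.8) × √17.8 = 0.0023 × 10.1184 × 42.20 × 4.2190 = 4.1434 mm/d
Over 28 days: 4.1434 × 28 = 116.015 mm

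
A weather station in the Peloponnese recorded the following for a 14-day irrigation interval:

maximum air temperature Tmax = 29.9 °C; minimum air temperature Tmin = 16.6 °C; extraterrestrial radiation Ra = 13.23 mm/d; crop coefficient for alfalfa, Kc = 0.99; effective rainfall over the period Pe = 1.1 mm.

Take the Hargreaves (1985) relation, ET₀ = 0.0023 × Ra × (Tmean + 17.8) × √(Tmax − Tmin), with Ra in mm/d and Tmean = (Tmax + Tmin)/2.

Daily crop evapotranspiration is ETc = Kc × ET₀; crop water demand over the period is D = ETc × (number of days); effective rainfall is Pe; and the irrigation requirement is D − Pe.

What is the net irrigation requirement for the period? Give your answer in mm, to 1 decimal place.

62.0 mm

Tmean = (29.9 + 16.6)/2 = 23.25 °C
ET₀ = 0.0023 × 13.23 × (23.25 + 17.8) × √13.3 = 0.0023 × 13.23 × 41.05 × 3.6469 = 4.5554 mm/d
ETc = Kc × ET₀ = 0.99 × 4.5554 = 4.5098 mm/d
Crop demand D = ETc × 14 d = 4.5098 × 14 = 63.137 mm
D − Pe = 63.137 − 1.1 = 62.037 mm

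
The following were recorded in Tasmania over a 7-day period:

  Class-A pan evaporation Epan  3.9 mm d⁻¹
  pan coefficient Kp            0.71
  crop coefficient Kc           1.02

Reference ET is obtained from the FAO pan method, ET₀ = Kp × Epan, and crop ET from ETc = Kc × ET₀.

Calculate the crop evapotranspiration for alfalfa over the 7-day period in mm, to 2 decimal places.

ET₀ = 0.71 × 3.9 = 2.7690 mm/d
ETc = Kc × ET₀ = 1.02 × 2.7690 = 2.8244 mm/d
Over 7 days: 2.8244 × 7 = 19.771 mm

19.77 mm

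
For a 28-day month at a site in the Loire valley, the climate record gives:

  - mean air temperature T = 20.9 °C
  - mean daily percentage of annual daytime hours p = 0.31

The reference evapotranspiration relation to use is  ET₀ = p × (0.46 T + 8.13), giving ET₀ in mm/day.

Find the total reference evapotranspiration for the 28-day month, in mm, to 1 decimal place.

154.0 mm

ET₀ = 0.31 × (0.46 × 20.9 + 8.13) = 0.31 × 17.744 = 5.5006 mm/d
Monthly total = 5.5006 × 28 = 154.017 mm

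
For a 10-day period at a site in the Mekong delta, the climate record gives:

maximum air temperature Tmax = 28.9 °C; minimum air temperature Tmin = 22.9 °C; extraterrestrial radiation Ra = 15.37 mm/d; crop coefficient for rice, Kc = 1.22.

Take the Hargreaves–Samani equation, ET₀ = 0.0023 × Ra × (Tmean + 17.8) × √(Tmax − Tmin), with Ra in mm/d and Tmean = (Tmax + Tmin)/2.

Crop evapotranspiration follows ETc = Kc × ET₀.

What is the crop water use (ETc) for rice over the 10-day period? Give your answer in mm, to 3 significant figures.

Tmean = (28.9 + 22.9)/2 = 25.90 °C
ET₀ = 0.0023 × 15.37 × (25.90 + 17.8) × √6.0 = 0.0023 × 15.37 × 43.70 × 2.4495 = 3.7841 mm/d
ETc = Kc × ET₀ = 1.22 × 3.7841 = 4.6166 mm/d
Over 10 days: 4.6166 × 10 = 46.166 mm

46.2 mm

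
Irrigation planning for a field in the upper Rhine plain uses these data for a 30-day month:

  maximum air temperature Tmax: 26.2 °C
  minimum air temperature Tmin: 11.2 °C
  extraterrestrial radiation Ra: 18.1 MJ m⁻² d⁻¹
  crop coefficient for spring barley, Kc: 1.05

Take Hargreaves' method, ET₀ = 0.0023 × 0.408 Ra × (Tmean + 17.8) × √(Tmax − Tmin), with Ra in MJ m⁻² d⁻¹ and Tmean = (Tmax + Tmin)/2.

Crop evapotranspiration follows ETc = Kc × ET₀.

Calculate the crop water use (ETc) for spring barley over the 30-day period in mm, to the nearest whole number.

76 mm

Tmean = (26.2 + 11.2)/2 = 18.70 °C
0.408 Ra = 0.408 × 18.1 = 7.3848 mm/d equivalent
ET₀ = 0.0023 × 7.3848 × (18.70 + 17.8) × √15.0 = 0.0023 × 7.3848 × 36.50 × 3.8730 = 2.4011 mm/d
ETc = Kc × ET₀ = 1.05 × 2.4011 = 2.5212 mm/d
Over 30 days: 2.5212 × 30 = 75.636 mm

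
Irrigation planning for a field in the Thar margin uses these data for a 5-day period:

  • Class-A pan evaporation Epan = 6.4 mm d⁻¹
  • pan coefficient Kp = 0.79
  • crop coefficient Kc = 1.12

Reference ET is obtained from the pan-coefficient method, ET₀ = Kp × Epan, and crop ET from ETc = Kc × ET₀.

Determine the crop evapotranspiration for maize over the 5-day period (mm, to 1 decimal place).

ET₀ = 0.79 × 6.4 = 5.0560 mm/d
ETc = Kc × ET₀ = 1.12 × 5.0560 = 5.6627 mm/d
Over 5 days: 5.6627 × 5 = 28.314 mm

28.3 mm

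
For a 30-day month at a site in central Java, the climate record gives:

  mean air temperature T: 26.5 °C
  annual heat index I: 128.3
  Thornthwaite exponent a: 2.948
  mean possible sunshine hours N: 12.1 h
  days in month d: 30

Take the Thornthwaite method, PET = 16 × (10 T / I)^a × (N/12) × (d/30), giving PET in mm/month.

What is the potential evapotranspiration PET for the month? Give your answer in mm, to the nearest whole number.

10T/I = 10 × 26.5 / 128.3 = 2.0655
(10T/I)^a = 2.0655^2.948 = 8.4858
Uncorrected PET = 16 × 8.4858 = 135.773 mm
Correction = (N/12)(d/30) = (12.1/12)(30/30) = 1.0083
PET = 135.773 × 1.0083 = 136.900 mm/month

137 mm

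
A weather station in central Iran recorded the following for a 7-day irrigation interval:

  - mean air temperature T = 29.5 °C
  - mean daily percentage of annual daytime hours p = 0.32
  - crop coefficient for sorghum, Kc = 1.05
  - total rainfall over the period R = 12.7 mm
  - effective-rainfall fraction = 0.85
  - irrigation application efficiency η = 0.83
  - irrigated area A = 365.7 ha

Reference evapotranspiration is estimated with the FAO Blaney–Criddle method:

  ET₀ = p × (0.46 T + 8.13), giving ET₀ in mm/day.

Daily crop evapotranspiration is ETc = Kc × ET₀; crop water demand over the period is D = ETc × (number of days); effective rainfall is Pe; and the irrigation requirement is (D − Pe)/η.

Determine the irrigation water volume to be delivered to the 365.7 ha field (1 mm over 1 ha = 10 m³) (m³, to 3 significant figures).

177000 m³

ET₀ = 0.32 × (0.46 × 29.5 + 8.13) = 0.32 × 21.700 = 6.9440 mm/d
ETc = Kc × ET₀ = 1.05 × 6.9440 = 7.2912 mm/d
Crop demand D = ETc × 7 d = 7.2912 × 7 = 51.038 mm
Pe = 0.85 × 12.7 = 10.795 mm
D − Pe = 51.038 − 10.795 = 40.243 mm
Gross irrigation = 40.243 / 0.83 = 48.486 mm
Volume = 48.486 mm × 365.7 ha × 10 = 177313.3 m³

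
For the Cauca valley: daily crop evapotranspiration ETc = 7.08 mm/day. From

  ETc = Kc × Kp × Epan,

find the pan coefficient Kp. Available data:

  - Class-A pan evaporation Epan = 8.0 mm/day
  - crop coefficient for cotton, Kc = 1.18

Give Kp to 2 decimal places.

0.75

ETc = Kc × Kp × Epan  ⇒  Kp = ETc / (Kc × Epan)
Kp = 7.08 / (1.18 × 8.0) = 7.08 / 9.440 = 0.7500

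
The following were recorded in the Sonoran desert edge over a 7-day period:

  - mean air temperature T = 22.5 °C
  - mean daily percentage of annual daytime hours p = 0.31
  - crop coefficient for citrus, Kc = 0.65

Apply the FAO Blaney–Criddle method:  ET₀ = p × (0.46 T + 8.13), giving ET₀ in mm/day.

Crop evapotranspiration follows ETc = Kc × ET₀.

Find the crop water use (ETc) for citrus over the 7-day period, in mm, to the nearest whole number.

26 mm

ET₀ = 0.31 × (0.46 × 22.5 + 8.13) = 0.31 × 18.480 = 5.7288 mm/d
ETc = Kc × ET₀ = 0.65 × 5.7288 = 3.7237 mm/d
Over 7 days: 3.7237 × 7 = 26.066 mm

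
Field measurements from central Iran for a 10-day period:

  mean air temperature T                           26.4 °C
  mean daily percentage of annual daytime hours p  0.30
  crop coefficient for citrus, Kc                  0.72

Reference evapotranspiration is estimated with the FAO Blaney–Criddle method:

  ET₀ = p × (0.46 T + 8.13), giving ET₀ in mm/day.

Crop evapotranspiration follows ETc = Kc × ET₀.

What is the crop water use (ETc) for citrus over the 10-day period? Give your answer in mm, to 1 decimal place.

ET₀ = 0.30 × (0.46 × 26.4 + 8.13) = 0.30 × 20.274 = 6.0822 mm/d
ETc = Kc × ET₀ = 0.72 × 6.0822 = 4.3792 mm/d
Over 10 days: 4.3792 × 10 = 43.792 mm

43.8 mm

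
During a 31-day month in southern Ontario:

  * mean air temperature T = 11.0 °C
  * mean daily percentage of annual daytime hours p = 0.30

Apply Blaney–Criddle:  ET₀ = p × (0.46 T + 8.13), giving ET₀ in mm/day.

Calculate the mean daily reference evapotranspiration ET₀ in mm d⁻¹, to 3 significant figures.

3.96 mm d⁻¹

ET₀ = 0.30 × (0.46 × 11.0 + 8.13) = 0.30 × 13.190 = 3.9570 mm/d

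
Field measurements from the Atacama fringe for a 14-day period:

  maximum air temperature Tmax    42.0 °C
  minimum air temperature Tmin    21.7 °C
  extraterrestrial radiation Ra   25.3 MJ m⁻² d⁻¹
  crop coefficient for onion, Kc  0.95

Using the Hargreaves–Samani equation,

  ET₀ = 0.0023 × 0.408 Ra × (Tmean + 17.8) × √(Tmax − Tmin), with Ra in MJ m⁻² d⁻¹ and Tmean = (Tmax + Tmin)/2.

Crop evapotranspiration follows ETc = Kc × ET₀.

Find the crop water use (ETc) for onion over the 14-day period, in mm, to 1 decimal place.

Tmean = (42.0 + 21.7)/2 = 31.85 °C
0.408 Ra = 0.408 × 25.3 = 10.3224 mm/d equivalent
ET₀ = 0.0023 × 10.3224 × (31.85 + 17.8) × √20.3 = 0.0023 × 10.3224 × 49.65 × 4.5056 = 5.3111 mm/d
ETc = Kc × ET₀ = 0.95 × 5.3111 = 5.0455 mm/d
Over 14 days: 5.0455 × 14 = 70.637 mm

70.6 mm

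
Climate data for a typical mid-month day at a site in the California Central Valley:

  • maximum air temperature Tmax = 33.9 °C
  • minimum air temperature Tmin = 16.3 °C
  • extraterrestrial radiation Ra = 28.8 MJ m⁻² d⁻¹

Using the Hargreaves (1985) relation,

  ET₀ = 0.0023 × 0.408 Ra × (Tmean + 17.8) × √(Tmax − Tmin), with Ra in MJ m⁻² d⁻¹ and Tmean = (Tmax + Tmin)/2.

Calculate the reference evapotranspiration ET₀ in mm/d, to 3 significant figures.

4.86 mm/d

Tmean = (33.9 + 16.3)/2 = 25.10 °C
0.408 Ra = 0.408 × 28.8 = 11.7504 mm/d equivalent
ET₀ = 0.0023 × 11.7504 × (25.10 + 17.8) × √17.6 = 0.0023 × 11.7504 × 42.90 × 4.1952 = 4.8640 mm/d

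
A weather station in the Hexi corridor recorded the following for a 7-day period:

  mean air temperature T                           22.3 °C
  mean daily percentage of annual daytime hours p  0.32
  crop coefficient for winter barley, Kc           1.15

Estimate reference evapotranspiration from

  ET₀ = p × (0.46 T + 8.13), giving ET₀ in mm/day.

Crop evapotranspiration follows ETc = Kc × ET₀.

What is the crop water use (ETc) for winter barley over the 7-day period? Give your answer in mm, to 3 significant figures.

47.4 mm

ET₀ = 0.32 × (0.46 × 22.3 + 8.13) = 0.32 × 18.388 = 5.8842 mm/d
ETc = Kc × ET₀ = 1.15 × 5.8842 = 6.7668 mm/d
Over 7 days: 6.7668 × 7 = 47.368 mm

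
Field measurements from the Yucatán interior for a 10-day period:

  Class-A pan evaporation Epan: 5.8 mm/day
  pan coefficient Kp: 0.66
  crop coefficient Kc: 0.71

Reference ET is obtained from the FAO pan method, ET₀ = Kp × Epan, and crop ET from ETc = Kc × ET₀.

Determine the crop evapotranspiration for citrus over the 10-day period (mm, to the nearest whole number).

ET₀ = 0.66 × 5.8 = 3.8280 mm/d
ETc = Kc × ET₀ = 0.71 × 3.8280 = 2.7179 mm/d
Over 10 days: 2.7179 × 10 = 27.179 mm

27 mm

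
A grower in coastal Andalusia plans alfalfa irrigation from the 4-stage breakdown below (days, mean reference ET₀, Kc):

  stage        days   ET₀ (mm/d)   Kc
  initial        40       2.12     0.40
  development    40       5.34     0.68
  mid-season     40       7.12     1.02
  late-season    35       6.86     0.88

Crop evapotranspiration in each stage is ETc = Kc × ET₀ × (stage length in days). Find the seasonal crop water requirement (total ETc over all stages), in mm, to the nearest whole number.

initial: 0.40 × 2.12 × 40 = 33.92 mm
development: 0.68 × 5.34 × 40 = 145.25 mm
mid-season: 1.02 × 7.12 × 40 = 290.50 mm
late-season: 0.88 × 6.86 × 35 = 211.29 mm
Seasonal total = 680.96 mm

681 mm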